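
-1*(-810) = 810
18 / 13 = 1.38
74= 74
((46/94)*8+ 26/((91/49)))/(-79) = -842/3713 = -0.23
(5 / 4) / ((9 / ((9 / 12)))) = 5 / 48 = 0.10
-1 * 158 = -158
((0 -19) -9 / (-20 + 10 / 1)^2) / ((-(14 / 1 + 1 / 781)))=1490929 / 1093500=1.36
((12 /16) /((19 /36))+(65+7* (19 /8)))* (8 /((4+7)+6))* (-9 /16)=-113607 /5168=-21.98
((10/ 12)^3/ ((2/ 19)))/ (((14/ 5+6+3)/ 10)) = 59375/ 12744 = 4.66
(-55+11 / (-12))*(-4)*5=3355 / 3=1118.33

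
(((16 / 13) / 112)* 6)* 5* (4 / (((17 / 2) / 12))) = 2880 / 1547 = 1.86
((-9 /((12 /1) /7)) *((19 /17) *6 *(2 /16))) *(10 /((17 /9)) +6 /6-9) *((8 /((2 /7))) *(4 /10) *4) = 770868 /1445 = 533.47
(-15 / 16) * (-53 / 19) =795 / 304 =2.62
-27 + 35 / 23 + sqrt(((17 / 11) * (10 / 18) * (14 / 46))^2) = -57419 / 2277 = -25.22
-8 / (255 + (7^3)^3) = -4 / 20176931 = -0.00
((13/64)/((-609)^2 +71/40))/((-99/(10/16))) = -0.00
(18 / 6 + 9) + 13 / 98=1189 / 98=12.13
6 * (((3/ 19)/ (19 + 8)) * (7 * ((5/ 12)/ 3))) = 35/ 1026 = 0.03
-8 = -8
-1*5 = -5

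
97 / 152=0.64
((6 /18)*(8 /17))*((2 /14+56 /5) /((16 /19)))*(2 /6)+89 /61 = 1413313 /653310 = 2.16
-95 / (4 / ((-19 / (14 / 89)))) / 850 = 32129 / 9520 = 3.37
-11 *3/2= -33/2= -16.50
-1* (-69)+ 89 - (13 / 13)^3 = 157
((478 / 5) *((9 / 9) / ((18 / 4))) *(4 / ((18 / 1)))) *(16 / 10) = 15296 / 2025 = 7.55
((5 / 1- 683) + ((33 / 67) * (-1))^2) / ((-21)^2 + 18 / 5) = -5070755 / 3326349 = -1.52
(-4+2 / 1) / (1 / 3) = -6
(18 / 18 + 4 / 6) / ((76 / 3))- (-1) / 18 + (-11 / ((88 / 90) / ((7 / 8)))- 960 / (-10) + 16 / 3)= 501295 / 5472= 91.61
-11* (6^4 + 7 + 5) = -14388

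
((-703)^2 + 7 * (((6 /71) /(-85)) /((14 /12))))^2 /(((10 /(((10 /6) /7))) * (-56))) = -8895612131864535841 /85662721200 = -103844613.00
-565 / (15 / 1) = -113 / 3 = -37.67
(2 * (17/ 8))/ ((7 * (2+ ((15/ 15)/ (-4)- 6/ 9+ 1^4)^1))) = 51/ 175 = 0.29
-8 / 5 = -1.60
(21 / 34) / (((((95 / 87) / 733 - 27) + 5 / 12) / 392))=-349975248 / 38423417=-9.11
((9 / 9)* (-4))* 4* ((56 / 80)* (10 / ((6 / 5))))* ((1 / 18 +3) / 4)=-71.30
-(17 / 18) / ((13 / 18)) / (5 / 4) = -68 / 65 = -1.05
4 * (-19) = -76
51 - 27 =24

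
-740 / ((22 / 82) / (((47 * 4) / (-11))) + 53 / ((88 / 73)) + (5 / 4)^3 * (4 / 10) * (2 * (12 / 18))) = -94114680 / 5722157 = -16.45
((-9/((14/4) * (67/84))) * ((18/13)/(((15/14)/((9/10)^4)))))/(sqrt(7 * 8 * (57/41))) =-177147 * sqrt(32718)/103431250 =-0.31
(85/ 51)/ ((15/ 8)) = 8/ 9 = 0.89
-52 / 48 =-13 / 12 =-1.08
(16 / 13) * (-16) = -256 / 13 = -19.69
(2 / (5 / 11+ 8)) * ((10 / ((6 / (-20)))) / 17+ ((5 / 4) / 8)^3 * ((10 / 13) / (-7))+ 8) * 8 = 5050967647 / 441971712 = 11.43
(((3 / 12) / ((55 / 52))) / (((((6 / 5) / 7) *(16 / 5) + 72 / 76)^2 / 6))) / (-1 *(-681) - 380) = 4106375 / 1950389958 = 0.00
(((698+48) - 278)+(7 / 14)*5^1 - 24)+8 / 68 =15185 / 34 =446.62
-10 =-10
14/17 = 0.82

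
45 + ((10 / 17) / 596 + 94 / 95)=22133829 / 481270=45.99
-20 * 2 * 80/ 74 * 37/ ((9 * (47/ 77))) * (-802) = 98806400/ 423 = 233584.87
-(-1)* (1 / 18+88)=1585 / 18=88.06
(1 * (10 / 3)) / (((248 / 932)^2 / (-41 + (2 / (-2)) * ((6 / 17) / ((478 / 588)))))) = -45696951415 / 23427258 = -1950.59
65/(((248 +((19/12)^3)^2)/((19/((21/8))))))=756449280/424076107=1.78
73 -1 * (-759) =832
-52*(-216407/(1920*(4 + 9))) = 216407/480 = 450.85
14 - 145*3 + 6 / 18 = -1262 / 3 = -420.67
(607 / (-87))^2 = 368449 / 7569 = 48.68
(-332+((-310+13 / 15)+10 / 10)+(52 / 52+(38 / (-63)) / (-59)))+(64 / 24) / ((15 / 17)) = -636.10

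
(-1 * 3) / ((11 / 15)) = -45 / 11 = -4.09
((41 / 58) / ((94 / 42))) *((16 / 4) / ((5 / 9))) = 15498 / 6815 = 2.27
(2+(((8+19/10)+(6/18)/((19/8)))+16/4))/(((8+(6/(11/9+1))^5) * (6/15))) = 228575000/863487699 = 0.26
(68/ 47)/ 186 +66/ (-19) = -3.47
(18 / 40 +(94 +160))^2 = 25897921 / 400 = 64744.80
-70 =-70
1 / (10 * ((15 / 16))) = 0.11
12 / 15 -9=-41 / 5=-8.20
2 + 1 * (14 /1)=16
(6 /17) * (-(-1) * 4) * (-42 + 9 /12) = -990 /17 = -58.24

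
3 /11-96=-1053 /11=-95.73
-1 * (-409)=409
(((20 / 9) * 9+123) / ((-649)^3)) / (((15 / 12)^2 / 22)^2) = -13312 / 128361875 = -0.00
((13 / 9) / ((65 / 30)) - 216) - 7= -667 / 3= -222.33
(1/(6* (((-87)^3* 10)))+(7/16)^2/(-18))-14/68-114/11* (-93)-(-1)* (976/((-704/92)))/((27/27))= 790671458675029/945715668480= 836.06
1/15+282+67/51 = 72262/255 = 283.38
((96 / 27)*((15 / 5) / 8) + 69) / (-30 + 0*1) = -211 / 90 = -2.34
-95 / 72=-1.32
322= 322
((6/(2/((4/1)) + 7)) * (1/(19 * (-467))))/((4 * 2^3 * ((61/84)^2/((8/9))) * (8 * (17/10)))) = -196/561279361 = -0.00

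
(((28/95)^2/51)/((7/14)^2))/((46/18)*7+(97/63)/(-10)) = 131712/342843505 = 0.00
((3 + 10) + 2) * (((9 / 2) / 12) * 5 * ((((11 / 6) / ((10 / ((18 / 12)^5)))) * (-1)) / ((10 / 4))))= -8019 / 512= -15.66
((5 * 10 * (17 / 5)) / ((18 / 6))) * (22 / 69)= 3740 / 207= 18.07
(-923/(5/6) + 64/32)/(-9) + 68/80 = 4453/36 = 123.69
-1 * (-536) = 536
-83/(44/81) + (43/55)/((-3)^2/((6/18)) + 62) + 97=-1092303/19580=-55.79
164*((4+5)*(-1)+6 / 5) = -6396 / 5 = -1279.20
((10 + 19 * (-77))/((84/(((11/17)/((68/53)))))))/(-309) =847099/30005136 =0.03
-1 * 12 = -12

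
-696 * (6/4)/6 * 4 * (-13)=9048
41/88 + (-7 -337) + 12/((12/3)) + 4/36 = -269615/792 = -340.42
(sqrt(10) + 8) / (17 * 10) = sqrt(10) / 170 + 4 / 85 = 0.07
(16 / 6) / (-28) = -2 / 21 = -0.10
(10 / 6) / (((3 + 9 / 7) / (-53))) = -371 / 18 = -20.61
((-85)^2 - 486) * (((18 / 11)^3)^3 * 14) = 18714405609059328 / 2357947691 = 7936734.85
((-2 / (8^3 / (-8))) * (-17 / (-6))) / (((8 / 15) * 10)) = 0.02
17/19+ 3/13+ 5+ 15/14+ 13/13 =8.20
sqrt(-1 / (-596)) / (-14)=-sqrt(149) / 4172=-0.00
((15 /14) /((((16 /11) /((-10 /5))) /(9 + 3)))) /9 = -55 /28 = -1.96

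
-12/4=-3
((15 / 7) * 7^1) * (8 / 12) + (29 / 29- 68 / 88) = 225 / 22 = 10.23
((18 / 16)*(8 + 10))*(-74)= -2997 / 2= -1498.50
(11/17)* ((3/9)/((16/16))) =0.22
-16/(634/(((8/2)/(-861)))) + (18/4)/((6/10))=4094119/545874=7.50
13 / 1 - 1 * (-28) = 41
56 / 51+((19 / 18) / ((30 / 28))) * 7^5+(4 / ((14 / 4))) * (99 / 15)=53228641 / 3213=16566.65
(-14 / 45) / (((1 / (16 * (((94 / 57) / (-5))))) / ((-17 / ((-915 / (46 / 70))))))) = 1176128 / 58674375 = 0.02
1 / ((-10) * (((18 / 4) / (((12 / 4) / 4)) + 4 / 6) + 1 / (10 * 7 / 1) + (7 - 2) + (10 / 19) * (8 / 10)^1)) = -399 / 48287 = -0.01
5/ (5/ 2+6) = 0.59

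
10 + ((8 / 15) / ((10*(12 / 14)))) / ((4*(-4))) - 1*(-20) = 53993 / 1800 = 30.00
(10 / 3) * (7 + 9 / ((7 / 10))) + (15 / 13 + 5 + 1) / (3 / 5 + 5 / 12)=1219450 / 16653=73.23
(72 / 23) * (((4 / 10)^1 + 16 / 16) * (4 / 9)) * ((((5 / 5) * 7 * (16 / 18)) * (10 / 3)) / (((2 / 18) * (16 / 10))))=15680 / 69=227.25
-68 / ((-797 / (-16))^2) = -17408 / 635209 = -0.03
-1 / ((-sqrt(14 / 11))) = sqrt(154) / 14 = 0.89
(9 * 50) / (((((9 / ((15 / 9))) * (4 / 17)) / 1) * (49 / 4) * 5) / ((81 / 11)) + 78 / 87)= 665550 / 16957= 39.25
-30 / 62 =-15 / 31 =-0.48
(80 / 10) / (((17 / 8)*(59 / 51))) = 192 / 59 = 3.25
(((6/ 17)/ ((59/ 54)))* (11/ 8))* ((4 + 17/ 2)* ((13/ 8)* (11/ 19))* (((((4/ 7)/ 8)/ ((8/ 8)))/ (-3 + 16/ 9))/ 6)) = -868725/ 17075072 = -0.05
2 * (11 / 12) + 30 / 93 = 401 / 186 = 2.16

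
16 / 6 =2.67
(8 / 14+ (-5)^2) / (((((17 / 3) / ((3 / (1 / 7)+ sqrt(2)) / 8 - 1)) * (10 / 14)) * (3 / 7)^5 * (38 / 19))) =3008453 * sqrt(2) / 110160+ 39109889 / 110160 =393.65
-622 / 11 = -56.55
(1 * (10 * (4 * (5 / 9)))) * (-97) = -2155.56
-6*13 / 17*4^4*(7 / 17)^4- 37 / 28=-1394943413 / 39755996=-35.09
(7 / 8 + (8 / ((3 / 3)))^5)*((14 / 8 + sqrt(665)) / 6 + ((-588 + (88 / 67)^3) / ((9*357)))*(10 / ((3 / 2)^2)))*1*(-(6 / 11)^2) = 9458437740026291 / 1870856540784 -786453*sqrt(665) / 484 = -36846.66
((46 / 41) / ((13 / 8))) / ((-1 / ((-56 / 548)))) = 5152 / 73021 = 0.07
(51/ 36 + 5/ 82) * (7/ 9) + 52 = 235345/ 4428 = 53.15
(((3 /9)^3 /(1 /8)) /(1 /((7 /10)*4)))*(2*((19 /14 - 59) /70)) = -2152 /1575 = -1.37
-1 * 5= -5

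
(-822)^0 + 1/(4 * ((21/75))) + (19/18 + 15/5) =1499/252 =5.95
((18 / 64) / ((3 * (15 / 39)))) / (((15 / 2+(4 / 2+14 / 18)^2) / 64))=12636 / 12325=1.03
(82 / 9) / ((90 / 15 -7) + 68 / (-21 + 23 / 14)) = -22222 / 11007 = -2.02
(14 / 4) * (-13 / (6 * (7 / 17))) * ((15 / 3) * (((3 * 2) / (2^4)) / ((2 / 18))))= -310.78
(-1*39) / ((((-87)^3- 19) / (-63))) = -2457 / 658522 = -0.00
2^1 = 2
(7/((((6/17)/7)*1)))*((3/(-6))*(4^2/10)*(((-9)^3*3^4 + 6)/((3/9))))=98365638/5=19673127.60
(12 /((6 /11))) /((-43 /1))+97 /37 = 2.11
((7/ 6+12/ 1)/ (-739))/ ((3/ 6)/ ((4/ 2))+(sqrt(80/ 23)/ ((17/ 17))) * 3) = 3634/ 25488849 - 2528 * sqrt(115)/ 8496283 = -0.00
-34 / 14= -17 / 7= -2.43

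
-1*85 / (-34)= 5 / 2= 2.50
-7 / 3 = -2.33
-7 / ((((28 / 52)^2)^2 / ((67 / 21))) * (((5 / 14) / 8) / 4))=-122469568 / 5145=-23803.61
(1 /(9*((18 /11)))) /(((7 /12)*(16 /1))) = 11 /1512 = 0.01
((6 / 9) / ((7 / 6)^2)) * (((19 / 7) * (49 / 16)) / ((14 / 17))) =969 / 196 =4.94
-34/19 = -1.79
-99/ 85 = -1.16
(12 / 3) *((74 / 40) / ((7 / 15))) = 111 / 7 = 15.86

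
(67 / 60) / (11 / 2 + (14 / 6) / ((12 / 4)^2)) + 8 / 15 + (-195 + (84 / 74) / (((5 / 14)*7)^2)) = -335011037 / 1726050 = -194.09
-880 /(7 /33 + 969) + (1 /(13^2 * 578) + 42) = 8023894525 /195266318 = 41.09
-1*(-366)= 366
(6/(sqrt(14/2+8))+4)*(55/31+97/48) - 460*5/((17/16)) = -13593601/6324+5647*sqrt(15)/3720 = -2143.65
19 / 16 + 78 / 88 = 365 / 176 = 2.07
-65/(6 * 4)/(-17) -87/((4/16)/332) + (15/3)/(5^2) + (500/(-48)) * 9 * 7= -237031457/2040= -116191.89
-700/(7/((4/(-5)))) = 80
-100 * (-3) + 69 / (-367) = 110031 / 367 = 299.81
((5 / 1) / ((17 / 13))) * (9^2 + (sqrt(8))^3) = 1040 * sqrt(2) / 17 + 5265 / 17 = 396.22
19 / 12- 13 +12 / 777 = -35435 / 3108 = -11.40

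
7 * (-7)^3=-2401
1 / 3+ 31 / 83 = 176 / 249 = 0.71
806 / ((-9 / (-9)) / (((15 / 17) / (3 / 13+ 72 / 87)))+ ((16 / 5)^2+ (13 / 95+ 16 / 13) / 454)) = 65527840300 / 930274347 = 70.44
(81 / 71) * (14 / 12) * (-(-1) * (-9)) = -11.98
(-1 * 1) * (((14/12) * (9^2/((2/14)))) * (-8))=5292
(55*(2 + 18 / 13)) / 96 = 605 / 312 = 1.94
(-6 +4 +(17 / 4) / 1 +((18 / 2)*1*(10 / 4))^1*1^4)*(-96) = -2376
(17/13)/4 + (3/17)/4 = 82/221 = 0.37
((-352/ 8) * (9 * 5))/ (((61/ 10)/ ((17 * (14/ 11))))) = -428400/ 61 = -7022.95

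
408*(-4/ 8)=-204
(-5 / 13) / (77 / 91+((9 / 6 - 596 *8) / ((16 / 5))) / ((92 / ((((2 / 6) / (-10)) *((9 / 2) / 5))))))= -294400 / 1019467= -0.29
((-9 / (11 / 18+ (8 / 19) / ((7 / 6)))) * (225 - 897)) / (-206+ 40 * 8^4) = 0.04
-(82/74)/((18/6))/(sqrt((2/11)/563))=-41 * sqrt(12386)/222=-20.55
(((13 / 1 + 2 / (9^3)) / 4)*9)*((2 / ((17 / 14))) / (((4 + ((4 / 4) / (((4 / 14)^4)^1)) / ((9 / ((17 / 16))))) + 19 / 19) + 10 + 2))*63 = 118904576 / 1359745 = 87.45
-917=-917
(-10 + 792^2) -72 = 627182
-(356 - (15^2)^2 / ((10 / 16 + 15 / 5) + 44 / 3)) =2411.65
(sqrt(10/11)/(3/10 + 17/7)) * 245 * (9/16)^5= 506345175 * sqrt(110)/1101529088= 4.82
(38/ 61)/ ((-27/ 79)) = -3002/ 1647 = -1.82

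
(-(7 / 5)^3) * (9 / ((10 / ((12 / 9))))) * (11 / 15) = -2.41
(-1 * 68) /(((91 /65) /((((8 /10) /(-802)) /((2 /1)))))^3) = 68 /22117051943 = 0.00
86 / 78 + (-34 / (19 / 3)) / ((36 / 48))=-4487 / 741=-6.06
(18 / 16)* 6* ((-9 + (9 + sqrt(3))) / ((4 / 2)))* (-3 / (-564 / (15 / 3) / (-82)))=-5535* sqrt(3) / 752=-12.75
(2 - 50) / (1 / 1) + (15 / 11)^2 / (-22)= -128001 / 2662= -48.08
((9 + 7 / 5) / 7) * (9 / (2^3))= 117 / 70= 1.67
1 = 1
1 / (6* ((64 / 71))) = 0.18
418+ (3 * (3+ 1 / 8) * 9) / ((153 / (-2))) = 28349 / 68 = 416.90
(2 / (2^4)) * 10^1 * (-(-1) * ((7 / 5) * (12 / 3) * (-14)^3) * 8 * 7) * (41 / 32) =-1378174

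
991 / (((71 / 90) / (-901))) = -80360190 / 71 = -1131833.66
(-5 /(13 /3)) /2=-15 /26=-0.58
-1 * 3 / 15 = -1 / 5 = -0.20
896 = 896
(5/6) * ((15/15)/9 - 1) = -20/27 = -0.74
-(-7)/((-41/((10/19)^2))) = -0.05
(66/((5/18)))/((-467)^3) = -1188/509237815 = -0.00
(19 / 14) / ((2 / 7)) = 19 / 4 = 4.75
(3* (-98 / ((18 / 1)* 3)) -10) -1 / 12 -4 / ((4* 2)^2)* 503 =-6763 / 144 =-46.97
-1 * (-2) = 2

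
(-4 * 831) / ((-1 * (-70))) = -1662 / 35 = -47.49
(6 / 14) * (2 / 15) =2 / 35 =0.06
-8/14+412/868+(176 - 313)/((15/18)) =-25497/155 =-164.50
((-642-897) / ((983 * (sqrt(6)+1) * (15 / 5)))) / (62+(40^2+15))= 171 / 2747485-171 * sqrt(6) / 2747485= -0.00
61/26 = 2.35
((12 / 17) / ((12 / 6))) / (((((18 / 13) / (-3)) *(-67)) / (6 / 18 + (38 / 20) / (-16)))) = 1339 / 546720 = 0.00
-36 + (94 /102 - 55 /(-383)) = -682382 /19533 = -34.93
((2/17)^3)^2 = 64/24137569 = 0.00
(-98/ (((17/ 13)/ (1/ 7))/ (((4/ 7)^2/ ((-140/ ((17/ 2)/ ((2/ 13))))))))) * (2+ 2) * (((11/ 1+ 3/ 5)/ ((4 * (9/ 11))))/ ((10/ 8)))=15.65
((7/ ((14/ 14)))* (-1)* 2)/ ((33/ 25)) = -350/ 33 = -10.61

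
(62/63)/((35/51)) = 1054/735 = 1.43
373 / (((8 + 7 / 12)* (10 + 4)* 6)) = 373 / 721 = 0.52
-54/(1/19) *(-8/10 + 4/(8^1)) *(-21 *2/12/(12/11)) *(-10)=9875.25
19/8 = 2.38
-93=-93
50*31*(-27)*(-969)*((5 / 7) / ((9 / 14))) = 45058500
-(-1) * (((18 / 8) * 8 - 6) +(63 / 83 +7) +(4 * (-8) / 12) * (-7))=9568 / 249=38.43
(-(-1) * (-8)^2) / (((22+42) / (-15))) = -15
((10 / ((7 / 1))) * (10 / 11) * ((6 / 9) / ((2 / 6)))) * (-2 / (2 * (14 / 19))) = -1900 / 539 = -3.53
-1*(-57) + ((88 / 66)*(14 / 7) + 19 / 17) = 3100 / 51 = 60.78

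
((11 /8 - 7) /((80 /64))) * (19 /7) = -171 /14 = -12.21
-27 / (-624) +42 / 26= 345 / 208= 1.66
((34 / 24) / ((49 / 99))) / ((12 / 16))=187 / 49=3.82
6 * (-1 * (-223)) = 1338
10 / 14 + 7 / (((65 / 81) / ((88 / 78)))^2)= 72725981 / 4998175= 14.55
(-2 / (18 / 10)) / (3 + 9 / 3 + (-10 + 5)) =-10 / 9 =-1.11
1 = 1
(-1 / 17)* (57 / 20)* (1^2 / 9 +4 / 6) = -133 / 1020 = -0.13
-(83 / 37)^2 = -6889 / 1369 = -5.03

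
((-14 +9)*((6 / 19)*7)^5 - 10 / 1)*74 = -50188069100 / 2476099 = -20269.01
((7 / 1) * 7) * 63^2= 194481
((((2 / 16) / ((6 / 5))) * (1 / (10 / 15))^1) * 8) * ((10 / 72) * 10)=125 / 72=1.74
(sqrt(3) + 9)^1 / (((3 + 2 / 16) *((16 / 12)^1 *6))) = sqrt(3) / 25 + 9 / 25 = 0.43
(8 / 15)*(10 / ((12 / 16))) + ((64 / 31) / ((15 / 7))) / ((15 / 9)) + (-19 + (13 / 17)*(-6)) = -15.90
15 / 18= 0.83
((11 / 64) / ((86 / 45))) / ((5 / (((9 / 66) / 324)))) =1 / 132096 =0.00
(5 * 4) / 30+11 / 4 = 41 / 12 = 3.42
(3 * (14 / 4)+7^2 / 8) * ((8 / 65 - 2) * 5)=-8113 / 52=-156.02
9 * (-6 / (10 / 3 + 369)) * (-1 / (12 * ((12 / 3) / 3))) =81 / 8936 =0.01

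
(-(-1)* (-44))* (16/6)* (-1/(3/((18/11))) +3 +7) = -3328/3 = -1109.33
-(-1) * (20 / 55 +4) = 48 / 11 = 4.36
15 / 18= 5 / 6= 0.83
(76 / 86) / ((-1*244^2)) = -19 / 1280024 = -0.00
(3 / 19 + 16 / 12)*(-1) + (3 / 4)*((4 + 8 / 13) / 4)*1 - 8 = -25567 / 2964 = -8.63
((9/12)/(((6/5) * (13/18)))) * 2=45/26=1.73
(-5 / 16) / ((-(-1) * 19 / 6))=-0.10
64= 64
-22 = -22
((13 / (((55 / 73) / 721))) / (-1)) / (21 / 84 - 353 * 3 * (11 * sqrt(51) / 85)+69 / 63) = 552049641780 / 31597227859373+5112767093616 * sqrt(51) / 2872475259943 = 12.73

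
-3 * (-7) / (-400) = -21 / 400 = -0.05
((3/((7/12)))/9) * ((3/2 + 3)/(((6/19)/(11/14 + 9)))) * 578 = 2256801/49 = 46057.16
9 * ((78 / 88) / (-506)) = -351 / 22264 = -0.02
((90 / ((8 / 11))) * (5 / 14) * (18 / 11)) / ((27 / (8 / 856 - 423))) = -848625 / 749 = -1133.01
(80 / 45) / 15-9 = -1199 / 135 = -8.88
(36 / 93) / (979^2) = 12 / 29711671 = 0.00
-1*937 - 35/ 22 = -20649/ 22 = -938.59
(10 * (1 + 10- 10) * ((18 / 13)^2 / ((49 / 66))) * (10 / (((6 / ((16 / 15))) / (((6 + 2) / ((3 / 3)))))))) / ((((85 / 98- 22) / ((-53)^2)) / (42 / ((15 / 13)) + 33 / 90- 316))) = 4770955892736 / 349999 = 13631341.50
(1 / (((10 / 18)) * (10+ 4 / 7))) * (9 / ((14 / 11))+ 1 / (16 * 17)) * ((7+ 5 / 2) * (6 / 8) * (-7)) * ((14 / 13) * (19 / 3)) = -2144596671 / 5233280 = -409.80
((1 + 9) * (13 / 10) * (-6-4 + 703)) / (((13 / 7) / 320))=1552320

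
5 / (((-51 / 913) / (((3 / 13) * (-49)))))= 223685 / 221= 1012.15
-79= -79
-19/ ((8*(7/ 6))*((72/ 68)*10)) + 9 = 14797/ 1680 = 8.81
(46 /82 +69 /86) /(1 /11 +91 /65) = 264385 /289132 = 0.91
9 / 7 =1.29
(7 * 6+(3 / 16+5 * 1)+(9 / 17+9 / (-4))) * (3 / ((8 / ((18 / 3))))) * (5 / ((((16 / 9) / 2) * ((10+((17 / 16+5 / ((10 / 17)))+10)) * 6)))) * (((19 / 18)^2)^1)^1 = 22322435 / 6175488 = 3.61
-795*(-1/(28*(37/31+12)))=24645/11452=2.15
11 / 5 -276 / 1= -1369 / 5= -273.80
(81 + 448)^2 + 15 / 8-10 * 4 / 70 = 15671169 / 56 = 279842.30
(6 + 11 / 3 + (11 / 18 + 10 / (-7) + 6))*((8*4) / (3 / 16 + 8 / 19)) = 9100544 / 11655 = 780.83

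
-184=-184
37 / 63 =0.59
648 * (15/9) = 1080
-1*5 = -5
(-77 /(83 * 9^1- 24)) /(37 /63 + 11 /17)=-0.09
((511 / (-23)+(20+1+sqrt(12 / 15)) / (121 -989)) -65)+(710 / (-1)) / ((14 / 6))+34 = -7137675 / 19964 -sqrt(5) / 2170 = -357.53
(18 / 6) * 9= 27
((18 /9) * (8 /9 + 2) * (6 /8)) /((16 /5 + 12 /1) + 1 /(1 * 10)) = 130 /459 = 0.28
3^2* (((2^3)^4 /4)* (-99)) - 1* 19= -912403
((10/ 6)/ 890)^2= 1/ 285156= 0.00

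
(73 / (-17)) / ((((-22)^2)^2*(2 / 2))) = -73 / 3982352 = -0.00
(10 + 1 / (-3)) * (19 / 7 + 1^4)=754 / 21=35.90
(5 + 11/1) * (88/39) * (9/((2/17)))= 2761.85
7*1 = 7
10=10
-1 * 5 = -5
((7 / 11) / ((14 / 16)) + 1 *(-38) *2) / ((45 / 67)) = -6164 / 55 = -112.07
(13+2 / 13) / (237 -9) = 3 / 52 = 0.06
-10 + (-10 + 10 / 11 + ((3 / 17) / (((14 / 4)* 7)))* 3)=-174732 / 9163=-19.07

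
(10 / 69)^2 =100 / 4761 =0.02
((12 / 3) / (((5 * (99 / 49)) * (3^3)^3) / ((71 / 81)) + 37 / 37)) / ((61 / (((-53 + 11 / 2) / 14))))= -47215 / 48140795204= -0.00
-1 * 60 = -60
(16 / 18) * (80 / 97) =640 / 873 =0.73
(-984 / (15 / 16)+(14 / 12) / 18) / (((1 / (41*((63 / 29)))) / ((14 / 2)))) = -1138598741 / 1740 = -654367.09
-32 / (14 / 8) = -128 / 7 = -18.29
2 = 2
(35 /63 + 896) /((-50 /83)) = -669727 /450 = -1488.28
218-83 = 135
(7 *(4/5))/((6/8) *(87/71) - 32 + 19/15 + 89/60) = -3976/20115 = -0.20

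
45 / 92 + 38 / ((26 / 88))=154409 / 1196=129.10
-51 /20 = -2.55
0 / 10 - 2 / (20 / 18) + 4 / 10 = -7 / 5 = -1.40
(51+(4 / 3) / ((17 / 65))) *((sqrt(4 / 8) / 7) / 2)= 2861 *sqrt(2) / 1428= 2.83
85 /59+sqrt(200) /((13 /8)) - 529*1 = -31126 /59+80*sqrt(2) /13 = -518.86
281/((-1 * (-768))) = 281/768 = 0.37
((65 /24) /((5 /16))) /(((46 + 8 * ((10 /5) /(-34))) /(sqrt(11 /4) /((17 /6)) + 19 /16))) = 13 * sqrt(11) /387 + 4199 /18576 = 0.34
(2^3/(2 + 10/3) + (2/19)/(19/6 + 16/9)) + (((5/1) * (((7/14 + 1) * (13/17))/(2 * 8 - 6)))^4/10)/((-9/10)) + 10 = 416127988061/36155906816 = 11.51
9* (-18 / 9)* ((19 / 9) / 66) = -19 / 33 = -0.58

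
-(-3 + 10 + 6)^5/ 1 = -371293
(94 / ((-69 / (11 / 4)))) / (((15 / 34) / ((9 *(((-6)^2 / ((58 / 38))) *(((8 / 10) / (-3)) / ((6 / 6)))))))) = 8015568 / 16675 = 480.69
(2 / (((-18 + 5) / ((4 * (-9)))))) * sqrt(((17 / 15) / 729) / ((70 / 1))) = 4 * sqrt(714) / 4095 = 0.03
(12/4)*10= 30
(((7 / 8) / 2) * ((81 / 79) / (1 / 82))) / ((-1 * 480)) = -7749 / 101120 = -0.08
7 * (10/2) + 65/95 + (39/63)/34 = 484339/13566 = 35.70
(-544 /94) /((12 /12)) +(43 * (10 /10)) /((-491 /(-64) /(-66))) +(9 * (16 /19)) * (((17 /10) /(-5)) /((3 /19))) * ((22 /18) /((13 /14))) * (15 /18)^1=-5313762104 /13500045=-393.61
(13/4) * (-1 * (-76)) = 247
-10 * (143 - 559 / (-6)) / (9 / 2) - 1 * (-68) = -12334 / 27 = -456.81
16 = 16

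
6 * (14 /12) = 7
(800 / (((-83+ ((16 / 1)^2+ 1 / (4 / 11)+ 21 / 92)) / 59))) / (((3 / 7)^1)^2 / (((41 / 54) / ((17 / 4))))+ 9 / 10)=545242600 / 3919599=139.11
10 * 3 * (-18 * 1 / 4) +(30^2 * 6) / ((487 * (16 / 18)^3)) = -3715605 / 31168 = -119.21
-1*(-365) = 365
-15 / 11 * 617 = -9255 / 11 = -841.36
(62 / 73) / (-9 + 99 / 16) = -992 / 3285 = -0.30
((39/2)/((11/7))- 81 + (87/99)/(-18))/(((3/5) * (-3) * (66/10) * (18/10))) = 2548250/793881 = 3.21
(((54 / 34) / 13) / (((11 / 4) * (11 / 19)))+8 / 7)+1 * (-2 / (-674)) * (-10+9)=1.22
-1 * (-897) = 897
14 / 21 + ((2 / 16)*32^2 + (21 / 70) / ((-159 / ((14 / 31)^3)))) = 3047317274 / 23683845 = 128.67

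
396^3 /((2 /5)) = 155247840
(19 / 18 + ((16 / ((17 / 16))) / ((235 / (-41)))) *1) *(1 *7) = -791161 / 71910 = -11.00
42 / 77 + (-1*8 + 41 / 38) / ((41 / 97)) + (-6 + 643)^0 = -254135 / 17138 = -14.83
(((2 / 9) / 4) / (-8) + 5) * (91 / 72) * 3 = 18.93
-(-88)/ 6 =44/ 3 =14.67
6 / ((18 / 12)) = 4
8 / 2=4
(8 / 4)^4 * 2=32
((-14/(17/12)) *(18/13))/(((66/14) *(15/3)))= -7056/12155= -0.58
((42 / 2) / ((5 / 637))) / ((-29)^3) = -13377 / 121945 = -0.11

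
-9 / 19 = -0.47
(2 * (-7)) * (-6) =84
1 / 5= 0.20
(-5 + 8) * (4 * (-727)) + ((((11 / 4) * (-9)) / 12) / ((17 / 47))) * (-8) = -295065 / 34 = -8678.38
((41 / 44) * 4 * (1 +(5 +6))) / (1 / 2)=984 / 11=89.45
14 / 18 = 7 / 9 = 0.78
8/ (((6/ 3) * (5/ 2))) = 8/ 5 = 1.60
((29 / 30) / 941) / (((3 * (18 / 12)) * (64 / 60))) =29 / 135504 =0.00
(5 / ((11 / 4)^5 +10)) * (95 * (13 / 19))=332800 / 171291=1.94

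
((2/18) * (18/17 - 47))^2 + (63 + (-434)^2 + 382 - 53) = 4419011893/23409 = 188774.06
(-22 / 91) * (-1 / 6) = 11 / 273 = 0.04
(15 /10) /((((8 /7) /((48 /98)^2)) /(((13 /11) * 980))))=28080 /77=364.68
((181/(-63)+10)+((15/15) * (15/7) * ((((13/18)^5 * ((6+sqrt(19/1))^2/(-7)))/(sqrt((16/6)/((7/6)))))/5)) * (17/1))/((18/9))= -347158955 * sqrt(7)/246903552-6311981 * sqrt(133)/20575296+449/126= -3.69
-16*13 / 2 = -104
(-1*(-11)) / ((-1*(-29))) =11 / 29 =0.38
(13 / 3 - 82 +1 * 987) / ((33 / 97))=24056 / 9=2672.89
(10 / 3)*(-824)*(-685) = 5644400 / 3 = 1881466.67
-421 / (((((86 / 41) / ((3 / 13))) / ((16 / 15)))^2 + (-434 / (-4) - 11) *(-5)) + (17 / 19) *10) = 860564416 / 829779045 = 1.04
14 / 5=2.80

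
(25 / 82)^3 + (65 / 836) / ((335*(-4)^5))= 112023104027 / 3953052725248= 0.03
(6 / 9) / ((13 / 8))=16 / 39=0.41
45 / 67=0.67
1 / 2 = 0.50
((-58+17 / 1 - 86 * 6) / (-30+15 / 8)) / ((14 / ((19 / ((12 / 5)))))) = 10583 / 945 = 11.20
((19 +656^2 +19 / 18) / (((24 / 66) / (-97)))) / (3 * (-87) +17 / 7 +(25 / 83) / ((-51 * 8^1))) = 81637537566431 / 183882045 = 443966.88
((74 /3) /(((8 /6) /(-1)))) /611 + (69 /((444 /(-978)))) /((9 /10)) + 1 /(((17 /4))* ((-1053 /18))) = -1168463171 /6917742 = -168.91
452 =452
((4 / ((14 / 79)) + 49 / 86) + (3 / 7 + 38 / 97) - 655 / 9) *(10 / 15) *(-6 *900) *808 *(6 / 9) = 1184536726400 / 12513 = 94664487.05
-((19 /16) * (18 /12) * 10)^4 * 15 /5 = -19792501875 /65536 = -302009.61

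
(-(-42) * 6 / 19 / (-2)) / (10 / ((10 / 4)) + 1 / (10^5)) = -1800000 / 1085717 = -1.66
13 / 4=3.25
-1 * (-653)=653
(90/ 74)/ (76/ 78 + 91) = 1755/ 132719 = 0.01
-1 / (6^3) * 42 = -7 / 36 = -0.19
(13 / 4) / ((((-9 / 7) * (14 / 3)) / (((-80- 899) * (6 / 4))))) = 12727 / 16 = 795.44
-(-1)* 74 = 74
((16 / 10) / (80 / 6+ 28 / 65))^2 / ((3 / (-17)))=-34476 / 450241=-0.08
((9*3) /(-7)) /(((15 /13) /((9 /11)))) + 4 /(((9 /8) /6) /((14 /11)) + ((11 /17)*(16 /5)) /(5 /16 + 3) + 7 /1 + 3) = -2.36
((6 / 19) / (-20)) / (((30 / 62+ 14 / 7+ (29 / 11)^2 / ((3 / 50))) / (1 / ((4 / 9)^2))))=-2734479 / 4047763040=-0.00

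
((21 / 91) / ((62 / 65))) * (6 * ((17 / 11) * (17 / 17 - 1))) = 0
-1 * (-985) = 985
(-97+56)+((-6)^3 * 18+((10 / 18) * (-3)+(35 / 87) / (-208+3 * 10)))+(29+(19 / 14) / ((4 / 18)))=-281524459 / 72268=-3895.56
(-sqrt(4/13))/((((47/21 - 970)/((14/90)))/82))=8036 * sqrt(13)/3962985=0.01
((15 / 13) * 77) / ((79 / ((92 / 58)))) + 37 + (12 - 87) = -1078624 / 29783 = -36.22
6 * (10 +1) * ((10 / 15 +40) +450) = 32384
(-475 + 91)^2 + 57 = 147513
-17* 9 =-153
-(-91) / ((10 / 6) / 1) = 273 / 5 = 54.60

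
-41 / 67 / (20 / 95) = -779 / 268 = -2.91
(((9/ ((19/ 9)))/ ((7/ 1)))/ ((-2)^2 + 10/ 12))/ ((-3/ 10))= -1620/ 3857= -0.42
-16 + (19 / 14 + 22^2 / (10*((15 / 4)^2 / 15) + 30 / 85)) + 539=1519097 / 2646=574.11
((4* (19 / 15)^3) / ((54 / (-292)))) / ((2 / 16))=-32045248 / 91125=-351.66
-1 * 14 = -14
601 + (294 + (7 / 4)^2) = 14369 / 16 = 898.06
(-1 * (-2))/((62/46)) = 46/31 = 1.48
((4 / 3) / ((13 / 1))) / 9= 4 / 351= 0.01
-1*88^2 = -7744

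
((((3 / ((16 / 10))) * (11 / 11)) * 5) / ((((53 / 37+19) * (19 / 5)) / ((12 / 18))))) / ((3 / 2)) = 4625 / 86184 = 0.05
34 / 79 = 0.43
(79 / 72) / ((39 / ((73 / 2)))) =5767 / 5616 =1.03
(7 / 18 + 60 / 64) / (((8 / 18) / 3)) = 8.95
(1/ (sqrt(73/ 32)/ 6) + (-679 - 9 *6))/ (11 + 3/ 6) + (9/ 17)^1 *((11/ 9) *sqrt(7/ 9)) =-1466/ 23 + 48 *sqrt(146)/ 1679 + 11 *sqrt(7)/ 51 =-62.82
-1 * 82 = -82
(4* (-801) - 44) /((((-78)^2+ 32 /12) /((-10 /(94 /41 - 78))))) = -24969 /354244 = -0.07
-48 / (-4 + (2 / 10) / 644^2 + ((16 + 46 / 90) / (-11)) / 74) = 11.94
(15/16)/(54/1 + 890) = 15/15104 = 0.00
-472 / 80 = -59 / 10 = -5.90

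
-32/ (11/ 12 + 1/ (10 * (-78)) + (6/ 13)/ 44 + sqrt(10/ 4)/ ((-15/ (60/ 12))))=-272638080/ 5332267-49077600 * sqrt(10)/ 5332267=-80.24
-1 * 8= -8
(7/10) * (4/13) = 14/65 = 0.22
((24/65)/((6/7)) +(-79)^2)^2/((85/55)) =1810454912739/71825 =25206472.85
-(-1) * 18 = 18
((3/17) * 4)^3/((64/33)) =891/4913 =0.18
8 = 8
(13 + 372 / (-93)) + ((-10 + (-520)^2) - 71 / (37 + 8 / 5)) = 52186652 / 193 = 270397.16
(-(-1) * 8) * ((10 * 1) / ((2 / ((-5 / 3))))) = -200 / 3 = -66.67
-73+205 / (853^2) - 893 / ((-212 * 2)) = -21871112011 / 308506216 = -70.89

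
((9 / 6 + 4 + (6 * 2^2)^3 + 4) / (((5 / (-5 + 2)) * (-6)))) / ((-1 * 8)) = -27667 / 160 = -172.92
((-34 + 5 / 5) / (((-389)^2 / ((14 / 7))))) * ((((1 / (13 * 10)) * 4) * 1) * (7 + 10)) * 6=-13464 / 9835865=-0.00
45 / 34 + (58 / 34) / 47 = 2173 / 1598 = 1.36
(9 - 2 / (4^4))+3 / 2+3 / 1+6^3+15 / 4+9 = 31007 / 128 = 242.24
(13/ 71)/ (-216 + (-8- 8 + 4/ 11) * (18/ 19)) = -2717/ 3425040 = -0.00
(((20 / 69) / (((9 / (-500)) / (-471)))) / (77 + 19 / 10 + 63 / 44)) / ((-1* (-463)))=345400000 / 1693797993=0.20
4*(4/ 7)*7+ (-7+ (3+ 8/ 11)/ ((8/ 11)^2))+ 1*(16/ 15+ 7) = 23149/ 960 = 24.11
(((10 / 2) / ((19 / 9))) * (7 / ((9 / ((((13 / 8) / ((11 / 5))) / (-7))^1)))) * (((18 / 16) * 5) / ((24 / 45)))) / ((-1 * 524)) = 219375 / 56072192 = 0.00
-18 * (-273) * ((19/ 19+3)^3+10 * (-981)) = -47891844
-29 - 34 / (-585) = -16931 / 585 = -28.94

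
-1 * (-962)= 962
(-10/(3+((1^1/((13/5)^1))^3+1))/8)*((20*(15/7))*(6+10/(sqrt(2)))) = -1373125*sqrt(2)/20797 - 1647750/20797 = -172.60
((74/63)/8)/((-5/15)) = -37/84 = -0.44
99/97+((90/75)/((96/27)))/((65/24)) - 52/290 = 1766143/1828450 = 0.97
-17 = -17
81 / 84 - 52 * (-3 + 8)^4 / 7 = -129973 / 28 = -4641.89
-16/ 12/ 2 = -0.67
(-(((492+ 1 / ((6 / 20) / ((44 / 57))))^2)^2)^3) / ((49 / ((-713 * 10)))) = 954572114375236811888089670497706262966851728196327039911854080 / 30630169827238556149503852609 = 31164440803275025958236570000000000.00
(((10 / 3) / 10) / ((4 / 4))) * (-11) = -11 / 3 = -3.67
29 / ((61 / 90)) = 2610 / 61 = 42.79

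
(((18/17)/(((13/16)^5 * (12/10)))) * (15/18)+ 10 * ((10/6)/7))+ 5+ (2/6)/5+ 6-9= 4323951127/662758005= 6.52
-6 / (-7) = 6 / 7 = 0.86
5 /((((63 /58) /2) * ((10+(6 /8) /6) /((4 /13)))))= 18560 /66339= 0.28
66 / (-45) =-22 / 15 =-1.47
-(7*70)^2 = -240100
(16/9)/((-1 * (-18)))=8/81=0.10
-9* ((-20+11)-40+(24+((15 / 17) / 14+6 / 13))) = 220.28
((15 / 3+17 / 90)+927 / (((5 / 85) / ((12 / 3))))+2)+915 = 5756237 / 90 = 63958.19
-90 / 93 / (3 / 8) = -80 / 31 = -2.58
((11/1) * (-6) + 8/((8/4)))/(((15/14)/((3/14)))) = -12.40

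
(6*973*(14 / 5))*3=245196 / 5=49039.20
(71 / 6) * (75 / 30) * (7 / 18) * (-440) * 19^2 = -49339675 / 27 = -1827395.37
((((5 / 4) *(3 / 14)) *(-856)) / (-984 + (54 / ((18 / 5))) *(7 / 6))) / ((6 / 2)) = 1070 / 13531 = 0.08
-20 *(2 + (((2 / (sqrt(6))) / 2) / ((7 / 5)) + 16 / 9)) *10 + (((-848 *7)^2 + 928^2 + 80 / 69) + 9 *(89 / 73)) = 545454764207 / 15111-500 *sqrt(6) / 21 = 36096478.26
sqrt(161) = 12.69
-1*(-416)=416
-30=-30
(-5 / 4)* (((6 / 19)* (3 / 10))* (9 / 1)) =-81 / 76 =-1.07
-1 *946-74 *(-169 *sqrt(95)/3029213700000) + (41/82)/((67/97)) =-126667/134 + 6253 *sqrt(95)/1514606850000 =-945.28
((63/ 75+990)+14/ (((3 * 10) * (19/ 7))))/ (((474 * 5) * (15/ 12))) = 2824384/ 8443125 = 0.33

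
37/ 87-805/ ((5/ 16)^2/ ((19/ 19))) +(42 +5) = -3565162/ 435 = -8195.77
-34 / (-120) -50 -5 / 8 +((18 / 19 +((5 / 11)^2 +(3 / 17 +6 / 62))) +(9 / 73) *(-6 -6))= -50.39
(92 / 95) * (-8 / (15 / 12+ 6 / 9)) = -4.04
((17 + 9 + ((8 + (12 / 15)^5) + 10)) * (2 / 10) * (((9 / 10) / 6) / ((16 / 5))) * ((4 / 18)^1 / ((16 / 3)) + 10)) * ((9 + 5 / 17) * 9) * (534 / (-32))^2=423032952474009 / 4352000000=97204.26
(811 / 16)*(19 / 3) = 15409 / 48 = 321.02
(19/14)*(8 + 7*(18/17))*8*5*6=597360/119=5019.83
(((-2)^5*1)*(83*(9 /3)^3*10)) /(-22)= 358560 /11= 32596.36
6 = 6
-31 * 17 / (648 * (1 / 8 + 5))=-527 / 3321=-0.16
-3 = -3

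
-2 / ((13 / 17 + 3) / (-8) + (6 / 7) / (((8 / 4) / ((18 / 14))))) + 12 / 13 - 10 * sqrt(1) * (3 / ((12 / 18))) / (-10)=-33869 / 1742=-19.44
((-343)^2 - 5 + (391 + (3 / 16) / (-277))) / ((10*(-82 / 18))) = -4708180053 / 1817120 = -2591.01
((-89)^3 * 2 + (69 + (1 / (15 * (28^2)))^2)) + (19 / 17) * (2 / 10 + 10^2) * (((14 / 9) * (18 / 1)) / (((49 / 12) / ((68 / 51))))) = -3312278251511023 / 2351059200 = -1408845.11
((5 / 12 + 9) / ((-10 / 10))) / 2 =-113 / 24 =-4.71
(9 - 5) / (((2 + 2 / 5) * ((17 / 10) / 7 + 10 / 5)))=350 / 471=0.74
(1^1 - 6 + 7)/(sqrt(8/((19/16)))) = sqrt(38)/8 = 0.77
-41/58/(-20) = 41/1160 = 0.04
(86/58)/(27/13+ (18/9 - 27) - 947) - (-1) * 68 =24864389/365661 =68.00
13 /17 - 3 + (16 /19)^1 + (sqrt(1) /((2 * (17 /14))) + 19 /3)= 5.35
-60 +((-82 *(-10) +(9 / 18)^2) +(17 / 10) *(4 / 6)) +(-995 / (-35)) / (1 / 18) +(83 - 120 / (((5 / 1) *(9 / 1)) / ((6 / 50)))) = 2847133 / 2100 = 1355.78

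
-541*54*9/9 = -29214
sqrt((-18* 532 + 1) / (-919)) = 5* sqrt(351977) / 919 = 3.23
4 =4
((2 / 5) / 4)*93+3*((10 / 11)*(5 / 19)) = 20937 / 2090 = 10.02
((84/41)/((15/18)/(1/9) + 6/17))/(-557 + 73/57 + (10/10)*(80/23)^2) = -7176414/14953423199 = -0.00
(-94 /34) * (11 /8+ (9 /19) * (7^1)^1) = -12.97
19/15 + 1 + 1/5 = 2.47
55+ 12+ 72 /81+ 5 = 656 /9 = 72.89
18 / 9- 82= -80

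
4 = 4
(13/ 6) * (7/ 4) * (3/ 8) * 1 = 91/ 64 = 1.42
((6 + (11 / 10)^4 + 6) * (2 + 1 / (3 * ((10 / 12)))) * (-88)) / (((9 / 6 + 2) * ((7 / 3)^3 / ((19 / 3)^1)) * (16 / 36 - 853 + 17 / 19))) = 259844473746 / 546355053125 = 0.48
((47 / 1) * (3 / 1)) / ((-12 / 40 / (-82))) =38540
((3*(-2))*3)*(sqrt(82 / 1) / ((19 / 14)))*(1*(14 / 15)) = -1176*sqrt(82) / 95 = -112.10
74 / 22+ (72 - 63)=136 / 11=12.36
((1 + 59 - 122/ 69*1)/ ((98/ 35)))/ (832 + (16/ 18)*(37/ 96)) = 51660/ 2067539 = 0.02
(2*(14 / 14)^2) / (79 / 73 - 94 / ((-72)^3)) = 27247104 / 14746727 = 1.85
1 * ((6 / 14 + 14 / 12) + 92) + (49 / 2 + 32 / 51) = 14128 / 119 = 118.72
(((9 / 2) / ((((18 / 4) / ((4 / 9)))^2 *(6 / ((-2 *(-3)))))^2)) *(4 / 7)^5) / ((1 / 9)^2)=2097152 / 992436543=0.00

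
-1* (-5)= 5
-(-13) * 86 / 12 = 93.17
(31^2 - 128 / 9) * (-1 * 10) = -85210 / 9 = -9467.78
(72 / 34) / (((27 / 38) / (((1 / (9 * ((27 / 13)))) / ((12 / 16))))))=7904 / 37179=0.21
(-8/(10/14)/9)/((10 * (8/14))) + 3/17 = -0.04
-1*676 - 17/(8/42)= -3061/4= -765.25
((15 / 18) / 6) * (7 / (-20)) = -0.05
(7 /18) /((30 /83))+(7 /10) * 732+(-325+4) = 103937 /540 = 192.48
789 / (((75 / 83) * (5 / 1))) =174.63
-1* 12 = -12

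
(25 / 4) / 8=25 / 32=0.78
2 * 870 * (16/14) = 13920/7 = 1988.57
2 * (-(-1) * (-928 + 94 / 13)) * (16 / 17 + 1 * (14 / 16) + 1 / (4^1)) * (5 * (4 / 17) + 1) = -62226045 / 7514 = -8281.35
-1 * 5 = -5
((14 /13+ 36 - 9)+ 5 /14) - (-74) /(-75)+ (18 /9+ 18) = 647657 /13650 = 47.45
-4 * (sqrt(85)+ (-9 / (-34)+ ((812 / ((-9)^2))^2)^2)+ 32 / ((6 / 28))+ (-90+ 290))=-41831.80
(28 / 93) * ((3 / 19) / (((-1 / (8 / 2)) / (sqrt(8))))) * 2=-448 * sqrt(2) / 589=-1.08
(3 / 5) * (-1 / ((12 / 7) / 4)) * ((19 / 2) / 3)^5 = -17332693 / 38880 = -445.80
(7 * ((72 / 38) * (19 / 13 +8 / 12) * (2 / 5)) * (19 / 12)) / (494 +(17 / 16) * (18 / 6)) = 18592 / 517075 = 0.04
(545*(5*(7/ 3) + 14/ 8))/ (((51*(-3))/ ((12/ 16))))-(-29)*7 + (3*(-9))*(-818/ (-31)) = -41381359/ 75888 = -545.30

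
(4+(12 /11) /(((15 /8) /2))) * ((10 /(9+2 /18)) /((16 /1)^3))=639 /461824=0.00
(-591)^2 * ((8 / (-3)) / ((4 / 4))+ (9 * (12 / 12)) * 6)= 17929758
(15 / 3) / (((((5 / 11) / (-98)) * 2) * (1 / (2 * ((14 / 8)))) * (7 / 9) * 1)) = -4851 / 2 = -2425.50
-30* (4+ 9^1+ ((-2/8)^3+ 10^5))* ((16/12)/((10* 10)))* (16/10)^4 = -819306368/3125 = -262178.04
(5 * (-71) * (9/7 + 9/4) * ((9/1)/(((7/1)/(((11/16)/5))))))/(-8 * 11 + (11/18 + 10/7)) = 6262839/2426144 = 2.58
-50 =-50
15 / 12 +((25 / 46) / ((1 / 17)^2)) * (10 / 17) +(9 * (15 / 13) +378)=576503 / 1196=482.03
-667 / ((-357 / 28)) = 2668 / 51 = 52.31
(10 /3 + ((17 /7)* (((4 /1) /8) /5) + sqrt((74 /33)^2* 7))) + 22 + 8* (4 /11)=74* sqrt(7) /33 + 65801 /2310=34.42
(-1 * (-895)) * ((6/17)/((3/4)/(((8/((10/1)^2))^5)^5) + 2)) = 720749199360/4529709940470638684928417210373949627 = 0.00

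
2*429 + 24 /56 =6009 /7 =858.43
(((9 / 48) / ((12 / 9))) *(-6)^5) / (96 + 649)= -1.47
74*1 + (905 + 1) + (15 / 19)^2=354005 / 361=980.62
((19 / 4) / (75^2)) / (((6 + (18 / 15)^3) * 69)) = 19 / 11997720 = 0.00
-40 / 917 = -0.04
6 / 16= 3 / 8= 0.38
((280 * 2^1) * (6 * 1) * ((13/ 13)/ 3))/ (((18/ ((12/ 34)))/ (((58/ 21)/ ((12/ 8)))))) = 18560/ 459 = 40.44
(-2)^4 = 16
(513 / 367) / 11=513 / 4037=0.13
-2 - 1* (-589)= 587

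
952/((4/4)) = 952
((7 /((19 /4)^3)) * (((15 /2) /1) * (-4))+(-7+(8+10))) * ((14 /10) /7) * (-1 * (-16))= 992144 /34295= 28.93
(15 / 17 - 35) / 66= -290 / 561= -0.52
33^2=1089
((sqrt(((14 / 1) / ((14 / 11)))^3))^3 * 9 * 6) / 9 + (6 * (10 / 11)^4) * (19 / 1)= 1140000 / 14641 + 87846 * sqrt(11)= 291430.08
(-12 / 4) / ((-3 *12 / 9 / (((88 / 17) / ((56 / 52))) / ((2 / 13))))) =5577 / 238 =23.43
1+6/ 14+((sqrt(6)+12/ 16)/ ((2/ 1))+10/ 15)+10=sqrt(6)/ 2+2095/ 168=13.69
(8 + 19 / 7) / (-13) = -75 / 91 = -0.82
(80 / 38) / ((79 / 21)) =840 / 1501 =0.56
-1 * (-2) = 2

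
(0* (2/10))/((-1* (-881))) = 0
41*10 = 410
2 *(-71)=-142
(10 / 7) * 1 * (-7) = -10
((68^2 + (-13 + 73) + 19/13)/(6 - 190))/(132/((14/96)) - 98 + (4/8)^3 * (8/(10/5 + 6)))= -426377/13516893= -0.03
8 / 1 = 8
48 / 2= 24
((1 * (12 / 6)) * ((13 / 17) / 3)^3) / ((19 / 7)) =0.01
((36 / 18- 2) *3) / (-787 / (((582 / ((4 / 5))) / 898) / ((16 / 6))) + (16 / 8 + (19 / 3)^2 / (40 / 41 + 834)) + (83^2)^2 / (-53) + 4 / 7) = 0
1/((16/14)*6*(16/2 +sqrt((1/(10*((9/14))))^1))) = 105/5746- 7*sqrt(35)/45968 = 0.02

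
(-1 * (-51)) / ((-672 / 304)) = -323 / 14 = -23.07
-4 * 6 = -24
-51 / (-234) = 17 / 78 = 0.22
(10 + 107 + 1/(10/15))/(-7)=-237/14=-16.93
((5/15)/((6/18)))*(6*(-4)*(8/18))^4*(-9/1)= -1048576/9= -116508.44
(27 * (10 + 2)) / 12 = 27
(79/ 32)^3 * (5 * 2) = 2465195/ 16384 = 150.46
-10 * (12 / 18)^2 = -4.44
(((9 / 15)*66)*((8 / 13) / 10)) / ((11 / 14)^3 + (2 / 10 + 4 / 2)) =197568 / 217685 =0.91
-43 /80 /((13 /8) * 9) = -43 /1170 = -0.04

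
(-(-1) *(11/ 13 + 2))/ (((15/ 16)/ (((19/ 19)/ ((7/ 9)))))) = 1776/ 455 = 3.90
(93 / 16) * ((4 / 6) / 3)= 31 / 24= 1.29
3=3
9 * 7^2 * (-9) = -3969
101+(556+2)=659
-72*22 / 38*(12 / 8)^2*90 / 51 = -165.51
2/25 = 0.08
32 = 32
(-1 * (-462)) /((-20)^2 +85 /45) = 4158 /3617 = 1.15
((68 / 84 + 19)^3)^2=5182746699759616 / 85766121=60428834.13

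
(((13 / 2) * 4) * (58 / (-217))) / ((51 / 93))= -12.67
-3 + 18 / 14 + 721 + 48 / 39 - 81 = 58196 / 91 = 639.52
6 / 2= 3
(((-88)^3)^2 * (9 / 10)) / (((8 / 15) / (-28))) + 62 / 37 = -811894444720066 / 37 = -21943093100542.32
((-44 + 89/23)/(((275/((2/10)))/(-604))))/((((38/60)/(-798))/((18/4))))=-632195928/6325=-99951.93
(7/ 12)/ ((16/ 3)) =7/ 64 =0.11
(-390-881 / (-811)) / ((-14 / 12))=333.35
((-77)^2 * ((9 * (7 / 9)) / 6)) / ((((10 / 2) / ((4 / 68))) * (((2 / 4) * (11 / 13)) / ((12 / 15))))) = 153.88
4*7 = 28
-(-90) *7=630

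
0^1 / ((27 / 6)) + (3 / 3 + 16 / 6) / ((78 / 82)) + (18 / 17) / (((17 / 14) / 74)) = 2312155 / 33813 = 68.38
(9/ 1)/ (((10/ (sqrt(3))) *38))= 9 *sqrt(3)/ 380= 0.04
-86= -86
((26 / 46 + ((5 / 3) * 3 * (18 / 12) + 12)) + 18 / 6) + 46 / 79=85935 / 3634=23.65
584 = 584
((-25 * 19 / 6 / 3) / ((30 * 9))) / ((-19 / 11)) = 55 / 972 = 0.06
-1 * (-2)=2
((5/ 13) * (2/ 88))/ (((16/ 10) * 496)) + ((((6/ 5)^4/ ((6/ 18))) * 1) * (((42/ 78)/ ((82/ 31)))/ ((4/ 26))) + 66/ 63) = 11332955114309/ 1221380160000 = 9.28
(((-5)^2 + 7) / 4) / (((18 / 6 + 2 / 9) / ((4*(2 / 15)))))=1.32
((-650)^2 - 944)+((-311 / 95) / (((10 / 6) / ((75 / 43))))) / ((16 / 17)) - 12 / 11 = 60615700075 / 143792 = 421551.27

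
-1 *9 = -9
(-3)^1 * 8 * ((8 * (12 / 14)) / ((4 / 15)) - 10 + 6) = -3648 / 7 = -521.14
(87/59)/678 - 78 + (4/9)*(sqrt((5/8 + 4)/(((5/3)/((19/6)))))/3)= -1040023/13334 + sqrt(3515)/135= -77.56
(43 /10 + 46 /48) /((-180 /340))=-10727 /1080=-9.93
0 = 0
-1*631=-631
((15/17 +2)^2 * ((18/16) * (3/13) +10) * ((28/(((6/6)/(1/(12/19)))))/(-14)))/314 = -48675473/56625504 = -0.86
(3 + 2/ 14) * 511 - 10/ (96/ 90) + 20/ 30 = 38335/ 24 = 1597.29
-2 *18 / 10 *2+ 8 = 4 / 5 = 0.80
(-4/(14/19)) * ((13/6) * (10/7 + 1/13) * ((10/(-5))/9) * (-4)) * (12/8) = -10412/441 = -23.61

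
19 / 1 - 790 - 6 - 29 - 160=-966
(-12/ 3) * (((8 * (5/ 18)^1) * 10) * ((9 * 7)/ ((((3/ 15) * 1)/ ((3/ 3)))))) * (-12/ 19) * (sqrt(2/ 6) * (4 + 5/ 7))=528000 * sqrt(3)/ 19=48132.78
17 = 17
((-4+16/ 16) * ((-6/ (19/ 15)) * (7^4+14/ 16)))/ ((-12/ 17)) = -48353.54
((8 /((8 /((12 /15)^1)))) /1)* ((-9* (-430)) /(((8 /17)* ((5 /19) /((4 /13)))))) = 500004 /65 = 7692.37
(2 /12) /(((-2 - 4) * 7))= -1 /252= -0.00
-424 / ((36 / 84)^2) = -20776 / 9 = -2308.44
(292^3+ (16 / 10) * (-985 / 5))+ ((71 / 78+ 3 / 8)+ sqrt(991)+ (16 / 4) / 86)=sqrt(991)+ 1670075608759 / 67080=24896805.61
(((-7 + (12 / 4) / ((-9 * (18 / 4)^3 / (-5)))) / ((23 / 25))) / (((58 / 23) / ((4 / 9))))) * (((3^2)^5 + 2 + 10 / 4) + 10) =-78996.98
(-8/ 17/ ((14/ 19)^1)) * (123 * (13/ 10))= -60762/ 595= -102.12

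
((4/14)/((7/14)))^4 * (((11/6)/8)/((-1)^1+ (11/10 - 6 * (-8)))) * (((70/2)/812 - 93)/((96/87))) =-593065/13858572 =-0.04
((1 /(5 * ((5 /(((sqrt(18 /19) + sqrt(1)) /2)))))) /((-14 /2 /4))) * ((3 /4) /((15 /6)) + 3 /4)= -3 /250 - 9 * sqrt(38) /4750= -0.02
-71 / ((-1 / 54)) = 3834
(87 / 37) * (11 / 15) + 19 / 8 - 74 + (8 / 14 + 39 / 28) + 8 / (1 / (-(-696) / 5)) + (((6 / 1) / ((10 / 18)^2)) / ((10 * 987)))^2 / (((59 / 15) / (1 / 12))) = 6176999053469889 / 5907252575000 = 1045.66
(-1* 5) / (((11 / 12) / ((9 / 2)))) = -270 / 11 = -24.55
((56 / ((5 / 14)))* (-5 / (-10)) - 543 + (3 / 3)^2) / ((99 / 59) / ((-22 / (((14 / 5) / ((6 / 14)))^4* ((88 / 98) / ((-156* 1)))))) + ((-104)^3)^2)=-3000216375 / 8188591110640696556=-0.00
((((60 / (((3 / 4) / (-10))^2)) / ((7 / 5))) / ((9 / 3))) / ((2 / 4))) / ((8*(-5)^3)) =-320 / 63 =-5.08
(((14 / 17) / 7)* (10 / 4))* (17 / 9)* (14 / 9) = 70 / 81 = 0.86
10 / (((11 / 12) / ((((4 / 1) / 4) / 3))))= 40 / 11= 3.64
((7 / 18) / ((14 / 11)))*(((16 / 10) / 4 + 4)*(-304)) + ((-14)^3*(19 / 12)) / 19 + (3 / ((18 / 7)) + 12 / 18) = -57199 / 90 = -635.54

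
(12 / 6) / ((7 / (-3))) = -6 / 7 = -0.86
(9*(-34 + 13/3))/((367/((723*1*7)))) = -3681.98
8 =8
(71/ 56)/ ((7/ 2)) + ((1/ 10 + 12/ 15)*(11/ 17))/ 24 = 25757/ 66640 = 0.39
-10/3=-3.33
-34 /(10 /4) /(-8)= 17 /10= 1.70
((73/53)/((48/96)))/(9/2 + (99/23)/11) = 6716/11925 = 0.56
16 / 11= 1.45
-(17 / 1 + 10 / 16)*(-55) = 7755 / 8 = 969.38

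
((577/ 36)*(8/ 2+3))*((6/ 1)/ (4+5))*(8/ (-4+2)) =-8078/ 27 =-299.19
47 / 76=0.62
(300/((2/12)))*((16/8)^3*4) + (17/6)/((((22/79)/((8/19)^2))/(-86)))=57444.88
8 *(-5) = -40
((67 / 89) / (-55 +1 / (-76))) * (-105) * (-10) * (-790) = 4223814000 / 372109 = 11351.01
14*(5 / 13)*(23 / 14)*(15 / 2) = 1725 / 26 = 66.35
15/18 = 5/6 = 0.83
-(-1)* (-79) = -79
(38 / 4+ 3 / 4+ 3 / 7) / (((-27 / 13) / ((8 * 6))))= -15548 / 63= -246.79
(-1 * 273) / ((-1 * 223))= 273 / 223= 1.22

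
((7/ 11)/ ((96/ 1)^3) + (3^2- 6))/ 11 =29196295/ 107053056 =0.27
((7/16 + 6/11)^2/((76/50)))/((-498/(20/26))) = -3741125/3810233856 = -0.00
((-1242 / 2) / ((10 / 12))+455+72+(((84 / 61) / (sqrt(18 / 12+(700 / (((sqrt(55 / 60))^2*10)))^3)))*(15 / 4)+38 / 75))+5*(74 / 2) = -2452 / 75+1155*sqrt(26079063846) / 24103377191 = -32.69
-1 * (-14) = 14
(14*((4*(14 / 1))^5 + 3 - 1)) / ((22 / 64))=22429803322.18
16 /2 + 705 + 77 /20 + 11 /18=129143 /180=717.46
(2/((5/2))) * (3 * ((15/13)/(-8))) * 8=-36/13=-2.77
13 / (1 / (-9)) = -117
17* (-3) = -51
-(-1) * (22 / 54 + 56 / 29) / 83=1831 / 64989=0.03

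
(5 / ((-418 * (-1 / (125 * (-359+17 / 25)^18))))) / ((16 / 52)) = 224208674547621555933840913800566268444307303022164816568310898402689024 / 4866160452365875244140625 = 46075068165624027622989540000000000000000000000.00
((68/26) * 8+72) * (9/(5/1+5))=83.63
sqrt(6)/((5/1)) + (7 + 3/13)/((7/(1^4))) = sqrt(6)/5 + 94/91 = 1.52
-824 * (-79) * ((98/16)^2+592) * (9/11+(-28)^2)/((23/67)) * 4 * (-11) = -189621399538723/46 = -4122204337798.33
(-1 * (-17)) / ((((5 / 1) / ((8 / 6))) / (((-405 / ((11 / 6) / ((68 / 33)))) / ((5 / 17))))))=-4244832 / 605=-7016.25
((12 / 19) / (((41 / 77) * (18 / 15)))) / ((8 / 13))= 5005 / 3116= 1.61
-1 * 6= -6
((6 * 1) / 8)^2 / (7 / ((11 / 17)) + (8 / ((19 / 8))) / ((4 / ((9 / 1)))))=1881 / 61520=0.03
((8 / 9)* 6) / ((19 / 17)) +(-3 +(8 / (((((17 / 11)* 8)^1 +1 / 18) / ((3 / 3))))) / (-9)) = 238327 / 140163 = 1.70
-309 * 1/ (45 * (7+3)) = -103/ 150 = -0.69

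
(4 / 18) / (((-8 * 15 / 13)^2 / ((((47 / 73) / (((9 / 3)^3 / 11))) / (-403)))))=-6721 / 3959344800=-0.00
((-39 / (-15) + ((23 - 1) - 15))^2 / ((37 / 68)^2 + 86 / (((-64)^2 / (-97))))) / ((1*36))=-37879808 / 25754675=-1.47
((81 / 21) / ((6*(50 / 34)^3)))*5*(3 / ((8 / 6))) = 2.27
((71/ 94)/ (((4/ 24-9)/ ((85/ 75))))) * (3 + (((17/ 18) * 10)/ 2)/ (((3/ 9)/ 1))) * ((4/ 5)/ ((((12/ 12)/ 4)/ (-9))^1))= 2983704/ 62275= 47.91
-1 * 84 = -84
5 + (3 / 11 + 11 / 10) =701 / 110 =6.37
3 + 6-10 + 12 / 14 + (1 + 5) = 41 / 7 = 5.86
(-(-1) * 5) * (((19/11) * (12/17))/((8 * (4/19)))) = 5415/1496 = 3.62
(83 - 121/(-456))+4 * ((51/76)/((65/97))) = 87.27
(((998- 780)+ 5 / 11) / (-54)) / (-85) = 89 / 1870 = 0.05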